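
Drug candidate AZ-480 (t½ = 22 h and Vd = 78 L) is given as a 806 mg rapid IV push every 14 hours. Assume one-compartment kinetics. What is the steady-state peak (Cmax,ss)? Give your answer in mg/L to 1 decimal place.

29.0 mg/L

k = ln2/t½ = ln2/22 ≈ 0.031507 h⁻¹; fraction remaining f = e^(−kτ) = e^(−0.031507×14) ≈ 0.6433.
Accumulation ratio R = 1/(1 − f) ≈ 1/0.3567 ≈ 2.8035.
Single-dose peak C₀ = D/Vd = 806/78 ≈ 10.333 mg/L.
Steady-state peak Cmax,ss = C₀·R ≈ 10.333 × 2.8035 ≈ 28.969 mg/L.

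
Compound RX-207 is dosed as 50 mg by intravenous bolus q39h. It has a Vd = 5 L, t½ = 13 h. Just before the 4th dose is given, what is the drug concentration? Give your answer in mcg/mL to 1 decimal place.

f = (1/2)^(τ/t½) = (1/2)^(39/13) ≈ 0.1250.
C₀ = D/Vd = 50/5 ≈ 10.000 mcg/mL.
Before the 4th dose, 3 doses have been given. Superposition: Cmin = C₀·(f + f² + … + f^3).
≈ 10.000 × (0.1250 + 0.0156 + 0.0020) ≈ 10.000 × 0.1426 ≈ 1.426 mcg/mL.

1.4 mcg/mL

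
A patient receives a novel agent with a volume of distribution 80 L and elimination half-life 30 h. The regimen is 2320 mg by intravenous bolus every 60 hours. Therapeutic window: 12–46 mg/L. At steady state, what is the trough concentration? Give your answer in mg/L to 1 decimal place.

τ = 60 h = 2 half-lives, so f = (1/2)^2 = 0.25.
Accumulation ratio R = 1/(1 − f) = 1/0.75 = 4/3.
Single-dose peak C₀ = D/Vd = 2320/80 = 29 mg/L.
Steady-state peak Cmax,ss = C₀·R = 29 × 4/3 ≈ 38.667 mg/L.
Steady-state trough Cmin,ss = Cmax,ss·f ≈ 38.667 × 0.25 ≈ 9.667 mg/L.
Trough 9.7 mg/L vs MEC 12 mg/L: subtherapeutic.

9.7 mg/L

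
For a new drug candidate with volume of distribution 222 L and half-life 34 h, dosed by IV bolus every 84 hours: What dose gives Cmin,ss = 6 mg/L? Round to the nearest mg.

6051 mg

τ/t½ = 84/34 ≈ 2.4706, so f = (1/2)^(84/34) ≈ 0.180418.
Cmin,ss = (D/Vd)·f/(1−f), so D = Cmin,ss·Vd·(1−f)/f.
D = 6 × 222 × (1−f)/f ≈ 6 × 222 × 4.54268 ≈ 6050.85 mg.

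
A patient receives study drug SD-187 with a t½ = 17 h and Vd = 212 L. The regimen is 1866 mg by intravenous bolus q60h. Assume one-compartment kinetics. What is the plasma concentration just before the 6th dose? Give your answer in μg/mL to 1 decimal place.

f = (1/2)^(τ/t½) = (1/2)^(60/17) ≈ 0.0866.
C₀ = D/Vd = 1866/212 ≈ 8.802 μg/mL.
Before the 6th dose, 5 doses have been given. Superposition: Cmin = C₀·(f + f² + … + f^5).
≈ 8.802 × (0.0866 + 0.0075 + 0.0006 + 0.0001 + 0.0000) ≈ 8.802 × 0.0948 ≈ 0.834 μg/mL.

0.8 μg/mL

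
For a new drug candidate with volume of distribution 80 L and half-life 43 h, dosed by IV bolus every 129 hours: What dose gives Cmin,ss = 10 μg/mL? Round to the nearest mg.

5600 mg

τ/t½ = 129/43 ≈ 3, so f = (1/2)^(129/43) ≈ 0.125000.
Cmin,ss = (D/Vd)·f/(1−f), so D = Cmin,ss·Vd·(1−f)/f.
D = 10 × 80 × (1−f)/f ≈ 10 × 80 × 7.00000 ≈ 5600.00 mg.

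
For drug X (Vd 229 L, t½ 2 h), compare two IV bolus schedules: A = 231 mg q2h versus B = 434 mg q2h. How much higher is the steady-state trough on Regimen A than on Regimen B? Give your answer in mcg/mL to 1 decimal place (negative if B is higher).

-0.9 mcg/mL

Regimen A: f = (1/2)^(2/2) ≈ 0.5000; Cmin,ss = (231/229)·f/(1−f) ≈ 1.009 mcg/mL.
Regimen B: f = (1/2)^(2/2) ≈ 0.5000; Cmin,ss = (434/229)·f/(1−f) ≈ 1.895 mcg/mL.
Difference ≈ 1.009 − 1.895 ≈ -0.886 mcg/mL.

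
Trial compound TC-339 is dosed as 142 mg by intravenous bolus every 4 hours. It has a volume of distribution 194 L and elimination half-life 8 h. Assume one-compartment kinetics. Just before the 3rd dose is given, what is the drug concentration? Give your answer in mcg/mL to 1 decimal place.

f = (1/2)^(τ/t½) = (1/2)^(4/8) ≈ 0.7071.
C₀ = D/Vd = 142/194 ≈ 0.732 mcg/mL.
Before the 3rd dose, 2 doses have been given. Superposition: Cmin = C₀·(f + f²).
≈ 0.732 × (0.7071 + 0.5000) ≈ 0.732 × 1.2071 ≈ 0.884 mcg/mL.

0.9 mcg/mL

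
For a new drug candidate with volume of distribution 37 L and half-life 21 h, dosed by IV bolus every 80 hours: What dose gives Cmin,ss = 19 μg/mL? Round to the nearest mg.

τ/t½ = 80/21 ≈ 3.8095, so f = (1/2)^(80/21) ≈ 0.071321.
Cmin,ss = (D/Vd)·f/(1−f), so D = Cmin,ss·Vd·(1−f)/f.
D = 19 × 37 × (1−f)/f ≈ 19 × 37 × 13.02112 ≈ 9153.85 mg.

9154 mg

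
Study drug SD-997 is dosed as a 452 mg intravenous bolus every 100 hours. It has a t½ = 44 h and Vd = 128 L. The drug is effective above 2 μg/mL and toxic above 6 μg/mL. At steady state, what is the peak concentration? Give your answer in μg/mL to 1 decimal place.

Over one 100-h interval, 100/44 ≈ 2.2727 half-lives elapse, leaving f ≈ 0.2069 of each dose.
Accumulation ratio R = 1/(1 − f) ≈ 1/0.7931 ≈ 1.2609.
Each bolus raises the concentration by D/Vd = 452/128 ≈ 3.531 μg/mL.
Steady-state peak Cmax,ss = C₀·R ≈ 3.531 × 1.2609 ≈ 4.452 μg/mL.
Peak 4.5 μg/mL vs MTC 6 μg/mL: below toxic threshold.

4.5 μg/mL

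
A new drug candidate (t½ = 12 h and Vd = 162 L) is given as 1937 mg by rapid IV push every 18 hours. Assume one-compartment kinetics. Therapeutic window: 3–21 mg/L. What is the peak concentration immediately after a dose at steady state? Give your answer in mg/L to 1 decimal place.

18.5 mg/L

τ/t½ = 18/12 ≈ 1.5, so fraction remaining f = (1/2)^(18/12) ≈ 0.3536.
Accumulation ratio R = 1/(1 − f) ≈ 1/0.6464 ≈ 1.5470.
Single-dose peak C₀ = D/Vd = 1937/162 ≈ 11.957 mg/L.
Cmax,ss = C₀/(1 − f) ≈ 11.957/0.6464 ≈ 18.498 mg/L.
Peak 18.5 mg/L vs MTC 21 mg/L: below toxic threshold.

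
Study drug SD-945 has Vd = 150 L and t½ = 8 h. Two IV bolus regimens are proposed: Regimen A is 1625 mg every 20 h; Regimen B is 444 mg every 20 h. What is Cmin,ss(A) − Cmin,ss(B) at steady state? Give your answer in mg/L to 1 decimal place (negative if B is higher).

Regimen A: f = (1/2)^(20/8) ≈ 0.1768; Cmin,ss = (1625/150)·f/(1−f) ≈ 2.327 mg/L.
Regimen B: f = (1/2)^(20/8) ≈ 0.1768; Cmin,ss = (444/150)·f/(1−f) ≈ 0.636 mg/L.
Difference ≈ 2.327 − 0.636 ≈ 1.691 mg/L.

1.7 mg/L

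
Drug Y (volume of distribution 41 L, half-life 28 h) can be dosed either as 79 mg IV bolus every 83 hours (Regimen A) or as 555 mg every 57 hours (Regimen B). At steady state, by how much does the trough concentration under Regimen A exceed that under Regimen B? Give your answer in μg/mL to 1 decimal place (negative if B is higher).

-4.1 μg/mL

Regimen A: f = (1/2)^(83/28) ≈ 0.1281; Cmin,ss = (79/41)·f/(1−f) ≈ 0.283 μg/mL.
Regimen B: f = (1/2)^(57/28) ≈ 0.2439; Cmin,ss = (555/41)·f/(1−f) ≈ 4.367 μg/mL.
Difference ≈ 0.283 − 4.367 ≈ -4.084 μg/mL.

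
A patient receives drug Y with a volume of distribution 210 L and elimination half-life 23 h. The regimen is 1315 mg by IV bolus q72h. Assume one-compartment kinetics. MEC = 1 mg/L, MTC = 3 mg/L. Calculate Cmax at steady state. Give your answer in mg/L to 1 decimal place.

7.1 mg/L

Over one 72-h interval, 72/23 ≈ 3.1304 half-lives elapse, leaving f ≈ 0.1142 of each dose.
Accumulation ratio R = 1/(1 − f) ≈ 1/0.8858 ≈ 1.1289.
Each bolus raises the concentration by D/Vd = 1315/210 ≈ 6.262 mg/L.
Steady-state peak Cmax,ss = C₀·R ≈ 6.262 × 1.1289 ≈ 7.069 mg/L.
Peak 7.1 mg/L vs MTC 3 mg/L: exceeds toxic threshold.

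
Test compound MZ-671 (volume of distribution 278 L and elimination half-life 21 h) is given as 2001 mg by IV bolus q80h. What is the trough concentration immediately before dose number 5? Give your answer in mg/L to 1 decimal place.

f = (1/2)^(τ/t½) = (1/2)^(80/21) ≈ 0.0713.
C₀ = D/Vd = 2001/278 ≈ 7.198 mg/L.
Before the 5th dose, 4 doses have been given. Superposition: Cmin = C₀·(f + f² + … + f^4).
≈ 7.198 × (0.0713 + 0.0051 + 0.0004 + 0.0000) ≈ 7.198 × 0.0768 ≈ 0.553 mg/L.

0.6 mg/L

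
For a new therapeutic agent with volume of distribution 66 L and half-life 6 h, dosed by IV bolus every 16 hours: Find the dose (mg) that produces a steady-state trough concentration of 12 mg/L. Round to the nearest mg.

τ/t½ = 16/6 ≈ 2.6667, so f = (1/2)^(16/6) ≈ 0.157490.
Cmin,ss = (D/Vd)·f/(1−f), so D = Cmin,ss·Vd·(1−f)/f.
D = 12 × 66 × (1−f)/f ≈ 12 × 66 × 5.34961 ≈ 4236.89 mg.

4237 mg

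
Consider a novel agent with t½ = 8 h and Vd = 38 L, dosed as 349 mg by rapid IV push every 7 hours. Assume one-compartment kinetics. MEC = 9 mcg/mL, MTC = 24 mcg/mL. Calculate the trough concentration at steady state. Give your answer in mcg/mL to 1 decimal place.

11.0 mcg/mL

τ/t½ = 7/8 ≈ 0.875, so fraction remaining f = (1/2)^(7/8) ≈ 0.5453.
Single-dose peak C₀ = D/Vd = 349/38 ≈ 9.184 mcg/mL.
Steady-state trough Cmin,ss = C₀·f/(1−f) ≈ 9.184 × 0.5453/0.4547 ≈ 11.014 mcg/mL.
Trough 11.0 mcg/mL vs MEC 9 mcg/mL: adequate.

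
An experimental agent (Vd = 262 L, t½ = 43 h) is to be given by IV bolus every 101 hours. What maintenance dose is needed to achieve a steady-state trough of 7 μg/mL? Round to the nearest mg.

7509 mg

τ/t½ = 101/43 ≈ 2.3488, so f = (1/2)^(101/43) ≈ 0.196304.
Cmin,ss = (D/Vd)·f/(1−f), so D = Cmin,ss·Vd·(1−f)/f.
D = 7 × 262 × (1−f)/f ≈ 7 × 262 × 4.09414 ≈ 7508.65 mg.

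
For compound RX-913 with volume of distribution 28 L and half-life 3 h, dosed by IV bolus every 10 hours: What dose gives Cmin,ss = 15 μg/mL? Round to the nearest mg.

τ/t½ = 10/3 ≈ 3.3333, so f = (1/2)^(10/3) ≈ 0.099213.
Cmin,ss = (D/Vd)·f/(1−f), so D = Cmin,ss·Vd·(1−f)/f.
D = 15 × 28 × (1−f)/f ≈ 15 × 28 × 9.07932 ≈ 3813.31 mg.

3813 mg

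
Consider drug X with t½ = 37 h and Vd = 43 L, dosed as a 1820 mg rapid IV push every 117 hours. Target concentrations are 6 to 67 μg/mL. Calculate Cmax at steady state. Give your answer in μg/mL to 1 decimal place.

47.6 μg/mL

Over one 117-h interval, 117/37 ≈ 3.1622 half-lives elapse, leaving f ≈ 0.1117 of each dose.
At steady state, accumulation factor R = 1/(1 − e^(−kτ)) ≈ 1.1257.
Each bolus raises the concentration by D/Vd = 1820/43 ≈ 42.326 μg/mL.
Cmax,ss = C₀/(1 − f) ≈ 42.326/0.8883 ≈ 47.648 μg/mL.
Peak 47.6 μg/mL vs MTC 67 μg/mL: below toxic threshold.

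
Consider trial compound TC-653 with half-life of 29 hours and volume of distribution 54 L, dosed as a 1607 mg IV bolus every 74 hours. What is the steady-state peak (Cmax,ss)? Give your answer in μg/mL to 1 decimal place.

Over one 74-h interval, 74/29 ≈ 2.5517 half-lives elapse, leaving f ≈ 0.1706 of each dose.
At steady state, accumulation factor R = 1/(1 − e^(−kτ)) ≈ 1.2057.
Single-dose peak C₀ = D/Vd = 1607/54 ≈ 29.759 μg/mL.
Steady-state peak Cmax,ss = C₀·R ≈ 29.759 × 1.2057 ≈ 35.880 μg/mL.

35.9 μg/mL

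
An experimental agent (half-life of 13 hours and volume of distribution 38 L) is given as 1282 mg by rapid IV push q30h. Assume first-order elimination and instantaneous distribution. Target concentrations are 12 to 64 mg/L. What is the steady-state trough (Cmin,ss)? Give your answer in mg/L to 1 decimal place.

8.5 mg/L

τ/t½ = 30/13 ≈ 2.3077, so fraction remaining f = (1/2)^(30/13) ≈ 0.2020.
Single-dose peak C₀ = D/Vd = 1282/38 ≈ 33.737 mg/L.
Steady-state trough Cmin,ss = C₀·f/(1−f) ≈ 33.737 × 0.2020/0.7980 ≈ 8.540 mg/L.
Trough 8.5 mg/L vs MEC 12 mg/L: subtherapeutic.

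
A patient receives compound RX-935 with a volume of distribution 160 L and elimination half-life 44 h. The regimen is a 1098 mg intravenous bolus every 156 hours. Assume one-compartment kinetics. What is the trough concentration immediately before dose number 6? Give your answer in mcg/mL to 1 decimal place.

0.6 mcg/mL

f = (1/2)^(τ/t½) = (1/2)^(156/44) ≈ 0.0856.
C₀ = D/Vd = 1098/160 ≈ 6.862 mcg/mL.
Before the 6th dose, 5 doses have been given. Superposition: Cmin = C₀·(f + f² + … + f^5).
≈ 6.862 × (0.0856 + 0.0073 + 0.0006 + 0.0001 + 0.0000) ≈ 6.862 × 0.0936 ≈ 0.642 mcg/mL.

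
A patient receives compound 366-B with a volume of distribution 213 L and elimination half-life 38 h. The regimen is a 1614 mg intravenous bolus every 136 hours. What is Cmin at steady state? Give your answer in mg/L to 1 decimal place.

0.7 mg/L

Over one 136-h interval, 136/38 ≈ 3.5789 half-lives elapse, leaving f ≈ 0.0837 of each dose.
Accumulation ratio R = 1/(1 − f) ≈ 1/0.9163 ≈ 1.0913.
Each bolus raises the concentration by D/Vd = 1614/213 ≈ 7.577 mg/L.
Cmax,ss = C₀/(1 − f) ≈ 7.577/0.9163 ≈ 8.269 mg/L.
Steady-state trough Cmin,ss = Cmax,ss·f ≈ 8.269 × 0.0837 ≈ 0.692 mg/L.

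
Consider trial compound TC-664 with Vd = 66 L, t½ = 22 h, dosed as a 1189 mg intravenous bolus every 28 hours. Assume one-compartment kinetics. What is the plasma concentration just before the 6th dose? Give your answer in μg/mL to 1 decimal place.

12.6 μg/mL

f = (1/2)^(τ/t½) = (1/2)^(28/22) ≈ 0.4139.
C₀ = D/Vd = 1189/66 ≈ 18.015 μg/mL.
Before the 6th dose, 5 doses have been given. Superposition: Cmin = C₀·(f + f² + … + f^5).
≈ 18.015 × (0.4139 + 0.1713 + 0.0709 + 0.0293 + 0.0121) ≈ 18.015 × 0.6975 ≈ 12.565 μg/mL.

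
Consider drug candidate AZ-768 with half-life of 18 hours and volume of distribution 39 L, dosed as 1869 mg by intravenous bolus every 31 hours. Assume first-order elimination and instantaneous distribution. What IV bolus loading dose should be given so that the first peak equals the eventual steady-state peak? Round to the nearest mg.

f = (1/2)^(31/18) ≈ 0.303082; accumulation ratio R = 1/(1−f) ≈ 1.43489.
Loading dose to hit Cmax,ss on first dose: D_load = D_maint·R ≈ 1869 × 1.43489 ≈ 2681.81 mg.

2682 mg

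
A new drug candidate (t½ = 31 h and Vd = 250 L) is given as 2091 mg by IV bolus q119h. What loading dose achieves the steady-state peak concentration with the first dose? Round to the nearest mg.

f = (1/2)^(119/31) ≈ 0.069893; accumulation ratio R = 1/(1−f) ≈ 1.07515.
Loading dose to hit Cmax,ss on first dose: D_load = D_maint·R ≈ 2091 × 1.07515 ≈ 2248.14 mg.

2248 mg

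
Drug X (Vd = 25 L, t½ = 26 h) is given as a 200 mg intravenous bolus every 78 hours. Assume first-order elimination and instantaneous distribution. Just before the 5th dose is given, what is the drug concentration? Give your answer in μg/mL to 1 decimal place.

1.1 μg/mL

f = (1/2)^(τ/t½) = (1/2)^(78/26) ≈ 0.1250.
C₀ = D/Vd = 200/25 ≈ 8.000 μg/mL.
Before the 5th dose, 4 doses have been given. Superposition: Cmin = C₀·(f + f² + … + f^4).
≈ 8.000 × (0.1250 + 0.0156 + 0.0020 + 0.0002) ≈ 8.000 × 0.1428 ≈ 1.142 μg/mL.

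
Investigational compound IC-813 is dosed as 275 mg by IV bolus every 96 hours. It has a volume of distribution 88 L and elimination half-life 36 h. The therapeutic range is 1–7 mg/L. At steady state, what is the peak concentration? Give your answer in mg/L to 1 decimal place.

τ/t½ = 96/36 ≈ 2.6667, so fraction remaining f = (1/2)^(96/36) ≈ 0.1575.
Accumulation ratio R = 1/(1 − f) ≈ 1/0.8425 ≈ 1.1869.
Single-dose peak C₀ = D/Vd = 275/88 ≈ 3.125 mg/L.
Steady-state peak Cmax,ss = C₀·R ≈ 3.125 × 1.1869 ≈ 3.709 mg/L.
Peak 3.7 mg/L vs MTC 7 mg/L: below toxic threshold.

3.7 mg/L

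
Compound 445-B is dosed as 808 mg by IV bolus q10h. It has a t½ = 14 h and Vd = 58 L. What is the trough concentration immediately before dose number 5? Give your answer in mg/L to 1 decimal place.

18.7 mg/L

f = (1/2)^(τ/t½) = (1/2)^(10/14) ≈ 0.6095.
C₀ = D/Vd = 808/58 ≈ 13.931 mg/L.
Before the 5th dose, 4 doses have been given. Superposition: Cmin = C₀·(f + f² + … + f^4).
≈ 13.931 × (0.6095 + 0.3715 + 0.2264 + 0.1380) ≈ 13.931 × 1.3454 ≈ 18.743 mg/L.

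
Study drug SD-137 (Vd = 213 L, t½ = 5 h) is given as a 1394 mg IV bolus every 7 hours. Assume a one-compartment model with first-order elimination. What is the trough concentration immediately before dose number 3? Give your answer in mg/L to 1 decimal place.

f = (1/2)^(τ/t½) = (1/2)^(7/5) ≈ 0.3789.
C₀ = D/Vd = 1394/213 ≈ 6.545 mg/L.
Before the 3rd dose, 2 doses have been given. Superposition: Cmin = C₀·(f + f²).
≈ 6.545 × (0.3789 + 0.1436) ≈ 6.545 × 0.5225 ≈ 3.420 mg/L.

3.4 mg/L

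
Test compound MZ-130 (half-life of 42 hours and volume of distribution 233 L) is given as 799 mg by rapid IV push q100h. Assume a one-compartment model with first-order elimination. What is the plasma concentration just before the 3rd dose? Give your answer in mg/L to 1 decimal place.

f = (1/2)^(τ/t½) = (1/2)^(100/42) ≈ 0.1920.
C₀ = D/Vd = 799/233 ≈ 3.429 mg/L.
Before the 3rd dose, 2 doses have been given. Superposition: Cmin = C₀·(f + f²).
≈ 3.429 × (0.1920 + 0.0369) ≈ 3.429 × 0.2289 ≈ 0.785 mg/L.

0.8 mg/L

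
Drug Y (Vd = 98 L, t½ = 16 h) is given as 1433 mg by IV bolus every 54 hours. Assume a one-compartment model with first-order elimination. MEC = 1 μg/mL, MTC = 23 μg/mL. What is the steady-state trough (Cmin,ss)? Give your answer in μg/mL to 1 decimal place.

1.6 μg/mL

Over one 54-h interval, 54/16 ≈ 3.375 half-lives elapse, leaving f ≈ 0.0964 of each dose.
At steady state, accumulation factor R = 1/(1 − e^(−kτ)) ≈ 1.1067.
Each bolus raises the concentration by D/Vd = 1433/98 ≈ 14.622 μg/mL.
Cmax,ss = C₀/(1 − f) ≈ 14.622/0.9036 ≈ 16.182 μg/mL.
One interval later, Cmin,ss = Cmax,ss·e^(−kτ) ≈ 16.182 × 0.0964 ≈ 1.560 μg/mL.
Trough 1.6 μg/mL vs MEC 1 μg/mL: adequate.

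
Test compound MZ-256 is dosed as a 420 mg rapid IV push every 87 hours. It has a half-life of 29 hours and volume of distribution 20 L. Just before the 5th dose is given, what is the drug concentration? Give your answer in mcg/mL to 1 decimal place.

3.0 mcg/mL

f = (1/2)^(τ/t½) = (1/2)^(87/29) ≈ 0.1250.
C₀ = D/Vd = 420/20 ≈ 21.000 mcg/mL.
Before the 5th dose, 4 doses have been given. Superposition: Cmin = C₀·(f + f² + … + f^4).
≈ 21.000 × (0.1250 + 0.0156 + 0.0020 + 0.0002) ≈ 21.000 × 0.1428 ≈ 2.999 mcg/mL.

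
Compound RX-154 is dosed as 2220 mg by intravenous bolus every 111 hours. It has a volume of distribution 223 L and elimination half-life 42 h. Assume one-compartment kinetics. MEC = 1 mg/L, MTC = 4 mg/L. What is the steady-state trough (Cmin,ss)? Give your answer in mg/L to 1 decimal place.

Over one 111-h interval, 111/42 ≈ 2.6429 half-lives elapse, leaving f ≈ 0.1601 of each dose.
Each bolus raises the concentration by D/Vd = 2220/223 ≈ 9.955 mg/L.
Steady-state trough Cmin,ss = C₀·f/(1−f) ≈ 9.955 × 0.1601/0.8399 ≈ 1.898 mg/L.
Trough 1.9 mg/L vs MEC 1 mg/L: adequate.

1.9 mg/L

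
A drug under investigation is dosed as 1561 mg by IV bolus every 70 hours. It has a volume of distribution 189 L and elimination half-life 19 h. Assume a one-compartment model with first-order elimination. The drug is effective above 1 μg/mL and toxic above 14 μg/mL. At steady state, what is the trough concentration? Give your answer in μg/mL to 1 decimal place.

τ/t½ = 70/19 ≈ 3.6842, so fraction remaining f = (1/2)^(70/19) ≈ 0.0778.
Accumulation ratio R = 1/(1 − f) ≈ 1/0.9222 ≈ 1.0844.
Each bolus raises the concentration by D/Vd = 1561/189 ≈ 8.259 μg/mL.
Cmax,ss = C₀/(1 − f) ≈ 8.259/0.9222 ≈ 8.956 μg/mL.
Steady-state trough Cmin,ss = Cmax,ss·f ≈ 8.956 × 0.0778 ≈ 0.697 μg/mL.
Trough 0.7 μg/mL vs MEC 1 μg/mL: subtherapeutic.

0.7 μg/mL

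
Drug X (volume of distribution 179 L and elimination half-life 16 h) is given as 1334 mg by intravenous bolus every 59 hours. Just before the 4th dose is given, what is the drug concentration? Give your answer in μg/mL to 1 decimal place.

0.6 μg/mL

f = (1/2)^(τ/t½) = (1/2)^(59/16) ≈ 0.0776.
C₀ = D/Vd = 1334/179 ≈ 7.453 μg/mL.
Before the 4th dose, 3 doses have been given. Superposition: Cmin = C₀·(f + f² + … + f^3).
≈ 7.453 × (0.0776 + 0.0060 + 0.0005) ≈ 7.453 × 0.0841 ≈ 0.627 μg/mL.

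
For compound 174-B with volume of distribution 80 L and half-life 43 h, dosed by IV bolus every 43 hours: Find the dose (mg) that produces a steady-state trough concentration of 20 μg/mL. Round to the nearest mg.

1600 mg

τ/t½ = 43/43 ≈ 1, so f = (1/2)^(43/43) ≈ 0.500000.
Cmin,ss = (D/Vd)·f/(1−f), so D = Cmin,ss·Vd·(1−f)/f.
D = 20 × 80 × (1−f)/f ≈ 20 × 80 × 1.00000 ≈ 1600.00 mg.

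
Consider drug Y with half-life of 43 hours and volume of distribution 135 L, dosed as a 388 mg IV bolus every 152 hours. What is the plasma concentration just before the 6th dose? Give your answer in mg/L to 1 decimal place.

f = (1/2)^(τ/t½) = (1/2)^(152/43) ≈ 0.0863.
C₀ = D/Vd = 388/135 ≈ 2.874 mg/L.
Before the 6th dose, 5 doses have been given. Superposition: Cmin = C₀·(f + f² + … + f^5).
≈ 2.874 × (0.0863 + 0.0074 + 0.0006 + 0.0001 + 0.0000) ≈ 2.874 × 0.0944 ≈ 0.271 mg/L.

0.3 mg/L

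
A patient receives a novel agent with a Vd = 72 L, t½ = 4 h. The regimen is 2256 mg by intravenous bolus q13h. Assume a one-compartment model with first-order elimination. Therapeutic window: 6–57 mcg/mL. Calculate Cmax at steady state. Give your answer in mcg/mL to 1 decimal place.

35.0 mcg/mL

k = ln2/t½ = ln2/4 ≈ 0.173287 h⁻¹; fraction remaining f = e^(−kτ) = e^(−0.173287×13) ≈ 0.1051.
Accumulation ratio R = 1/(1 − f) ≈ 1/0.8949 ≈ 1.1174.
Single-dose peak C₀ = D/Vd = 2256/72 ≈ 31.333 mcg/mL.
Steady-state peak Cmax,ss = C₀·R ≈ 31.333 × 1.1174 ≈ 35.011 mcg/mL.
Peak 35.0 mcg/mL vs MTC 57 mcg/mL: below toxic threshold.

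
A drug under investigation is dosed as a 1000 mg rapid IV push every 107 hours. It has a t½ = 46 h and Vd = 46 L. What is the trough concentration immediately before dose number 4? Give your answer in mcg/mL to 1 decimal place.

5.4 mcg/mL

f = (1/2)^(τ/t½) = (1/2)^(107/46) ≈ 0.1994.
C₀ = D/Vd = 1000/46 ≈ 21.739 mcg/mL.
Before the 4th dose, 3 doses have been given. Superposition: Cmin = C₀·(f + f² + … + f^3).
≈ 21.739 × (0.1994 + 0.0398 + 0.0079) ≈ 21.739 × 0.2471 ≈ 5.372 mcg/mL.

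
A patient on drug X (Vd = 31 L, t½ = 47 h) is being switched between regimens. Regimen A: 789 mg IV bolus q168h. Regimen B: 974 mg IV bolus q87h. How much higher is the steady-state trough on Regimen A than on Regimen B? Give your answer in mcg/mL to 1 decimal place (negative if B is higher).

-9.7 mcg/mL

Regimen A: f = (1/2)^(168/47) ≈ 0.0839; Cmin,ss = (789/31)·f/(1−f) ≈ 2.331 mcg/mL.
Regimen B: f = (1/2)^(87/47) ≈ 0.2772; Cmin,ss = (974/31)·f/(1−f) ≈ 12.050 mcg/mL.
Difference ≈ 2.331 − 12.050 ≈ -9.719 mcg/mL.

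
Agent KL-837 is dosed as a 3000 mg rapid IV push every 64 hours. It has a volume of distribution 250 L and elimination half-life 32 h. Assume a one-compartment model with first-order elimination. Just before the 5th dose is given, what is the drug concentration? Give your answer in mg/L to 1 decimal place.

f = (1/2)^(τ/t½) = (1/2)^(64/32) ≈ 0.2500.
C₀ = D/Vd = 3000/250 ≈ 12.000 mg/L.
Before the 5th dose, 4 doses have been given. Superposition: Cmin = C₀·(f + f² + … + f^4).
≈ 12.000 × (0.2500 + 0.0625 + 0.0156 + 0.0039) ≈ 12.000 × 0.3320 ≈ 3.984 mg/L.

4.0 mg/L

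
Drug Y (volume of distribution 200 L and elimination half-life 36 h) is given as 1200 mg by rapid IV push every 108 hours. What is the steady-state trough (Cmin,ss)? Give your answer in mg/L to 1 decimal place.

The dosing interval is 3 half-lives, so f = 2^(−3) = 0.125.
Accumulation ratio R = 1/(1 − f) = 1/0.875 = 8/7.
Single-dose peak C₀ = D/Vd = 1200/200 = 6 mg/L.
Steady-state peak Cmax,ss = C₀·R = 6 × 8/7 ≈ 6.857 mg/L.
Steady-state trough Cmin,ss = Cmax,ss·f ≈ 6.857 × 0.125 ≈ 0.857 mg/L.

0.9 mg/L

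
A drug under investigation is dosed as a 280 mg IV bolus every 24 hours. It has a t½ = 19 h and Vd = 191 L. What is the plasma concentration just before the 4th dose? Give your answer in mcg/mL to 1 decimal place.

f = (1/2)^(τ/t½) = (1/2)^(24/19) ≈ 0.4166.
C₀ = D/Vd = 280/191 ≈ 1.466 mcg/mL.
Before the 4th dose, 3 doses have been given. Superposition: Cmin = C₀·(f + f² + … + f^3).
≈ 1.466 × (0.4166 + 0.1736 + 0.0723) ≈ 1.466 × 0.6625 ≈ 0.971 mcg/mL.

1.0 mcg/mL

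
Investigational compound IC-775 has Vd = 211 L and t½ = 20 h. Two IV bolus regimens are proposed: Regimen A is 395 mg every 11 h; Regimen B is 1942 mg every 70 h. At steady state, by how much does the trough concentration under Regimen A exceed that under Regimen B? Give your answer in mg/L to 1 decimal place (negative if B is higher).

3.1 mg/L

Regimen A: f = (1/2)^(11/20) ≈ 0.6830; Cmin,ss = (395/211)·f/(1−f) ≈ 4.033 mg/L.
Regimen B: f = (1/2)^(70/20) ≈ 0.0884; Cmin,ss = (1942/211)·f/(1−f) ≈ 0.893 mg/L.
Difference ≈ 4.033 − 0.893 ≈ 3.140 mg/L.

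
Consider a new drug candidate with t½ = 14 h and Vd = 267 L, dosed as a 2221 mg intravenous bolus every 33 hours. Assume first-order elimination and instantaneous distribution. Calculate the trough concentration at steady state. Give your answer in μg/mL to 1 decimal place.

Over one 33-h interval, 33/14 ≈ 2.3571 half-lives elapse, leaving f ≈ 0.1952 of each dose.
Single-dose peak C₀ = D/Vd = 2221/267 ≈ 8.318 μg/mL.
Steady-state trough Cmin,ss = C₀·f/(1−f) ≈ 8.318 × 0.1952/0.8048 ≈ 2.017 μg/mL.

2.0 μg/mL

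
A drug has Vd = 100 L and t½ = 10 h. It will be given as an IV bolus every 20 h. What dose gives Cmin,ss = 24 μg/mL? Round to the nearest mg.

7200 mg

τ/t½ = 20/10 ≈ 2, so f = (1/2)^(20/10) ≈ 0.250000.
Cmin,ss = (D/Vd)·f/(1−f), so D = Cmin,ss·Vd·(1−f)/f.
D = 24 × 100 × (1−f)/f ≈ 24 × 100 × 3.00000 ≈ 7200.00 mg.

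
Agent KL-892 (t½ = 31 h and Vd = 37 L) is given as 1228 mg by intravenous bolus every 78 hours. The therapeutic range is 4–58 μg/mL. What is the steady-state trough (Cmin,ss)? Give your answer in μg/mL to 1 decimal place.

τ/t½ = 78/31 ≈ 2.5161, so fraction remaining f = (1/2)^(78/31) ≈ 0.1748.
Accumulation ratio R = 1/(1 − f) ≈ 1/0.8252 ≈ 1.2118.
Single-dose peak C₀ = D/Vd = 1228/37 ≈ 33.189 μg/mL.
Steady-state peak Cmax,ss = C₀·R ≈ 33.189 × 1.2118 ≈ 40.218 μg/mL.
One interval later, Cmin,ss = Cmax,ss·e^(−kτ) ≈ 40.218 × 0.1748 ≈ 7.030 μg/mL.
Trough 7.0 μg/mL vs MEC 4 μg/mL: adequate.

7.0 μg/mL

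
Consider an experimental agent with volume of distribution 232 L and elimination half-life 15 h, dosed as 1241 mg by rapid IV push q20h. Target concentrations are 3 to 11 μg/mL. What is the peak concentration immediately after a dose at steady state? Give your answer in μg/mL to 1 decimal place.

8.9 μg/mL

Over one 20-h interval, 20/15 ≈ 1.3333 half-lives elapse, leaving f ≈ 0.3969 of each dose.
Accumulation ratio R = 1/(1 − f) ≈ 1/0.6031 ≈ 1.6581.
Each bolus raises the concentration by D/Vd = 1241/232 ≈ 5.349 μg/mL.
Cmax,ss = C₀/(1 − f) ≈ 5.349/0.6031 ≈ 8.869 μg/mL.
Peak 8.9 μg/mL vs MTC 11 μg/mL: below toxic threshold.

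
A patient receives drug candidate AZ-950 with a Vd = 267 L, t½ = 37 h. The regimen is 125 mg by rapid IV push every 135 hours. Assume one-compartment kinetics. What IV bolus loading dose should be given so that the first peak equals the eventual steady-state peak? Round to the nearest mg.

136 mg

f = (1/2)^(135/37) ≈ 0.079735; accumulation ratio R = 1/(1−f) ≈ 1.08664.
Loading dose to hit Cmax,ss on first dose: D_load = D_maint·R ≈ 125 × 1.08664 ≈ 135.83 mg.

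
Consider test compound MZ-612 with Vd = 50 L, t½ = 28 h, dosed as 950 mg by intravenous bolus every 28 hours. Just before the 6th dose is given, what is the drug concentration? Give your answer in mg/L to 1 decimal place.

18.4 mg/L

f = (1/2)^(τ/t½) = (1/2)^(28/28) ≈ 0.5000.
C₀ = D/Vd = 950/50 ≈ 19.000 mg/L.
Before the 6th dose, 5 doses have been given. Superposition: Cmin = C₀·(f + f² + … + f^5).
≈ 19.000 × (0.5000 + 0.2500 + 0.1250 + 0.0625 + 0.0313) ≈ 19.000 × 0.9688 ≈ 18.407 mg/L.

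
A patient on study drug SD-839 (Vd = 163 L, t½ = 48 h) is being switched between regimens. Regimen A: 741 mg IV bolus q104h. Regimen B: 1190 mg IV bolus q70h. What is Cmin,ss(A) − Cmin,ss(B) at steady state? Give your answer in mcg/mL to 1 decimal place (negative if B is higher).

-2.9 mcg/mL

Regimen A: f = (1/2)^(104/48) ≈ 0.2227; Cmin,ss = (741/163)·f/(1−f) ≈ 1.302 mcg/mL.
Regimen B: f = (1/2)^(70/48) ≈ 0.3639; Cmin,ss = (1190/163)·f/(1−f) ≈ 4.177 mcg/mL.
Difference ≈ 1.302 − 4.177 ≈ -2.875 mcg/mL.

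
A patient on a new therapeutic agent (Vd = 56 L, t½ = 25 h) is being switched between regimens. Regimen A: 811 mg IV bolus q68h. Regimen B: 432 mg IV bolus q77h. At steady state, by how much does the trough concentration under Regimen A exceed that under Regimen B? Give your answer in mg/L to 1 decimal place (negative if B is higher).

Regimen A: f = (1/2)^(68/25) ≈ 0.1518; Cmin,ss = (811/56)·f/(1−f) ≈ 2.592 mg/L.
Regimen B: f = (1/2)^(77/25) ≈ 0.1183; Cmin,ss = (432/56)·f/(1−f) ≈ 1.035 mg/L.
Difference ≈ 2.592 − 1.035 ≈ 1.557 mg/L.

1.6 mg/L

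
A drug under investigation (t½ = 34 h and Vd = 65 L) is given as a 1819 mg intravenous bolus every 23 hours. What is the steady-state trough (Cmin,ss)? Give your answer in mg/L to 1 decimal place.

k = ln2/t½ = ln2/34 ≈ 0.020387 h⁻¹; fraction remaining f = e^(−kτ) = e^(−0.020387×23) ≈ 0.6257.
At steady state, accumulation factor R = 1/(1 − e^(−kτ)) ≈ 2.6717.
Each bolus raises the concentration by D/Vd = 1819/65 ≈ 27.985 mg/L.
Steady-state peak Cmax,ss = C₀·R ≈ 27.985 × 2.6717 ≈ 74.768 mg/L.
One interval later, Cmin,ss = Cmax,ss·e^(−kτ) ≈ 74.768 × 0.6257 ≈ 46.782 mg/L.

46.8 mg/L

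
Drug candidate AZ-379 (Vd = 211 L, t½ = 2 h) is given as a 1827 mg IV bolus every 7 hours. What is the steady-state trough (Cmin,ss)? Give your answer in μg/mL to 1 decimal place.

k = ln2/t½ = ln2/2 ≈ 0.346574 h⁻¹; fraction remaining f = e^(−kτ) = e^(−0.346574×7) ≈ 0.0884.
Single-dose peak C₀ = D/Vd = 1827/211 ≈ 8.659 μg/mL.
Steady-state trough Cmin,ss = C₀·f/(1−f) ≈ 8.659 × 0.0884/0.9116 ≈ 0.840 μg/mL.

0.8 μg/mL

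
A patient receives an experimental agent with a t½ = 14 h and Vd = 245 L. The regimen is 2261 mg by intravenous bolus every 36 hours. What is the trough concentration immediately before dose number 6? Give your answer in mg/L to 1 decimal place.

1.9 mg/L

f = (1/2)^(τ/t½) = (1/2)^(36/14) ≈ 0.1682.
C₀ = D/Vd = 2261/245 ≈ 9.229 mg/L.
Before the 6th dose, 5 doses have been given. Superposition: Cmin = C₀·(f + f² + … + f^5).
≈ 9.229 × (0.1682 + 0.0283 + 0.0048 + 0.0008 + 0.0001) ≈ 9.229 × 0.2022 ≈ 1.866 mg/L.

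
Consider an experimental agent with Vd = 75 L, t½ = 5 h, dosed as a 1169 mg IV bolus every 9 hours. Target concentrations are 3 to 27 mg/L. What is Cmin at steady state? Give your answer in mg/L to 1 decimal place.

k = ln2/t½ = ln2/5 ≈ 0.138629 h⁻¹; fraction remaining f = e^(−kτ) = e^(−0.138629×9) ≈ 0.2872.
Accumulation ratio R = 1/(1 − f) ≈ 1/0.7128 ≈ 1.4029.
Each bolus raises the concentration by D/Vd = 1169/75 ≈ 15.587 mg/L.
Cmax,ss = C₀/(1 − f) ≈ 15.587/0.7128 ≈ 21.867 mg/L.
One interval later, Cmin,ss = Cmax,ss·e^(−kτ) ≈ 21.867 × 0.2872 ≈ 6.280 mg/L.
Trough 6.3 mg/L vs MEC 3 mg/L: adequate.

6.3 mg/L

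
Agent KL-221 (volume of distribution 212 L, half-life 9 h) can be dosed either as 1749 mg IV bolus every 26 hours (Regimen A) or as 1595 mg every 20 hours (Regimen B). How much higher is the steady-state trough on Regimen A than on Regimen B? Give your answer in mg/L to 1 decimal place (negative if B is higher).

-0.8 mg/L

Regimen A: f = (1/2)^(26/9) ≈ 0.1350; Cmin,ss = (1749/212)·f/(1−f) ≈ 1.288 mg/L.
Regimen B: f = (1/2)^(20/9) ≈ 0.2143; Cmin,ss = (1595/212)·f/(1−f) ≈ 2.052 mg/L.
Difference ≈ 1.288 − 2.052 ≈ -0.764 mg/L.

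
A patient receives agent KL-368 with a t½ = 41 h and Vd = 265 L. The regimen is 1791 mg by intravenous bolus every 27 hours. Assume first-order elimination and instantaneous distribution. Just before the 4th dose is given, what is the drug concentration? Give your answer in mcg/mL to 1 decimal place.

8.7 mcg/mL

f = (1/2)^(τ/t½) = (1/2)^(27/41) ≈ 0.6335.
C₀ = D/Vd = 1791/265 ≈ 6.758 mcg/mL.
Before the 4th dose, 3 doses have been given. Superposition: Cmin = C₀·(f + f² + … + f^3).
≈ 6.758 × (0.6335 + 0.4013 + 0.2542) ≈ 6.758 × 1.2890 ≈ 8.711 mcg/mL.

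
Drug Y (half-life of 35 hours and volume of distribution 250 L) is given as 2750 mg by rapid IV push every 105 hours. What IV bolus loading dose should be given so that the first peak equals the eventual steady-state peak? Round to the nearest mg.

f = (1/2)^(105/35) ≈ 0.125000; accumulation ratio R = 1/(1−f) ≈ 1.14286.
Loading dose to hit Cmax,ss on first dose: D_load = D_maint·R ≈ 2750 × 1.14286 ≈ 3142.86 mg.

3143 mg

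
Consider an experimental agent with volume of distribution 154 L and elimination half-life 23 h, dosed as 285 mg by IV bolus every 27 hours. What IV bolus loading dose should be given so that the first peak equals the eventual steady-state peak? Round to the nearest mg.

f = (1/2)^(27/23) ≈ 0.443218; accumulation ratio R = 1/(1−f) ≈ 1.79604.
Loading dose to hit Cmax,ss on first dose: D_load = D_maint·R ≈ 285 × 1.79604 ≈ 511.87 mg.

512 mg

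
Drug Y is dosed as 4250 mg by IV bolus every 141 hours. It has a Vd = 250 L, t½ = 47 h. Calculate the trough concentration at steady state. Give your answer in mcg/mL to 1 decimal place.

2.4 mcg/mL

τ = 141 h = 3 half-lives, so f = (1/2)^3 = 0.125.
At steady state, R = 1/(1 − 0.125) = 8/7.
Single-dose peak C₀ = D/Vd = 4250/250 = 17 mcg/mL.
Steady-state peak Cmax,ss = C₀·R = 17 × 8/7 ≈ 19.429 mcg/mL.
Steady-state trough Cmin,ss = Cmax,ss·f ≈ 19.429 × 0.125 ≈ 2.429 mcg/mL.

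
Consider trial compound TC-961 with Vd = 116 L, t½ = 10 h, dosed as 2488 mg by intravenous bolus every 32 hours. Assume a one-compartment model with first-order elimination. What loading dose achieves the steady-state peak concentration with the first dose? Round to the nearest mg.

2792 mg

f = (1/2)^(32/10) ≈ 0.108819; accumulation ratio R = 1/(1−f) ≈ 1.12211.
Loading dose to hit Cmax,ss on first dose: D_load = D_maint·R ≈ 2488 × 1.12211 ≈ 2791.81 mg.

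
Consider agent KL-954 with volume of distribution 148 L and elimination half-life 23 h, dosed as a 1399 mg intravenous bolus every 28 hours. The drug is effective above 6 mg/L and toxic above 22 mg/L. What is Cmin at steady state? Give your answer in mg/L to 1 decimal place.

7.1 mg/L

Over one 28-h interval, 28/23 ≈ 1.2174 half-lives elapse, leaving f ≈ 0.4301 of each dose.
At steady state, accumulation factor R = 1/(1 − e^(−kτ)) ≈ 1.7547.
Single-dose peak C₀ = D/Vd = 1399/148 ≈ 9.453 mg/L.
Steady-state peak Cmax,ss = C₀·R ≈ 9.453 × 1.7547 ≈ 16.587 mg/L.
Steady-state trough Cmin,ss = Cmax,ss·f ≈ 16.587 × 0.4301 ≈ 7.134 mg/L.
Trough 7.1 mg/L vs MEC 6 mg/L: adequate.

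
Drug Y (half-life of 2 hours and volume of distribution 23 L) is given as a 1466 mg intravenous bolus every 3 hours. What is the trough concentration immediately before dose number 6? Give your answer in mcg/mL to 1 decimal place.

34.7 mcg/mL

f = (1/2)^(τ/t½) = (1/2)^(3/2) ≈ 0.3536.
C₀ = D/Vd = 1466/23 ≈ 63.739 mcg/mL.
Before the 6th dose, 5 doses have been given. Superposition: Cmin = C₀·(f + f² + … + f^5).
≈ 63.739 × (0.3536 + 0.1250 + 0.0442 + 0.0156 + 0.0055) ≈ 63.739 × 0.5439 ≈ 34.668 mcg/mL.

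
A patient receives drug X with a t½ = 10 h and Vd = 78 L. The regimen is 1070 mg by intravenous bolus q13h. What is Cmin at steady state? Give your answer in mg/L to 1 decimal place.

k = ln2/t½ = ln2/10 ≈ 0.069315 h⁻¹; fraction remaining f = e^(−kτ) = e^(−0.069315×13) ≈ 0.4061.
Single-dose peak C₀ = D/Vd = 1070/78 ≈ 13.718 mg/L.
Steady-state trough Cmin,ss = C₀·f/(1−f) ≈ 13.718 × 0.4061/0.5939 ≈ 9.380 mg/L.

9.4 mg/L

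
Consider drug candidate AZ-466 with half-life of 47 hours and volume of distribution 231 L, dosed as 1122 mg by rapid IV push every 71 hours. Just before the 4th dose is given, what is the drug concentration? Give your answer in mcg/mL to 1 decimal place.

f = (1/2)^(τ/t½) = (1/2)^(71/47) ≈ 0.3510.
C₀ = D/Vd = 1122/231 ≈ 4.857 mcg/mL.
Before the 4th dose, 3 doses have been given. Superposition: Cmin = C₀·(f + f² + … + f^3).
≈ 4.857 × (0.3510 + 0.1232 + 0.0432) ≈ 4.857 × 0.5174 ≈ 2.513 mcg/mL.

2.5 mcg/mL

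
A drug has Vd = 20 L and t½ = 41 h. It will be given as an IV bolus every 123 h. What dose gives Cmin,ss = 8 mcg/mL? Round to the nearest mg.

τ/t½ = 123/41 ≈ 3, so f = (1/2)^(123/41) ≈ 0.125000.
Cmin,ss = (D/Vd)·f/(1−f), so D = Cmin,ss·Vd·(1−f)/f.
D = 8 × 20 × (1−f)/f ≈ 8 × 20 × 7.00000 ≈ 1120.00 mg.

1120 mg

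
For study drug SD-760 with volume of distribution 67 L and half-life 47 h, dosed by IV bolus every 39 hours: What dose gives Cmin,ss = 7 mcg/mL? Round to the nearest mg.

365 mg

τ/t½ = 39/47 ≈ 0.82979, so f = (1/2)^(39/47) ≈ 0.562612.
Cmin,ss = (D/Vd)·f/(1−f), so D = Cmin,ss·Vd·(1−f)/f.
D = 7 × 67 × (1−f)/f ≈ 7 × 67 × 0.77742 ≈ 364.61 mg.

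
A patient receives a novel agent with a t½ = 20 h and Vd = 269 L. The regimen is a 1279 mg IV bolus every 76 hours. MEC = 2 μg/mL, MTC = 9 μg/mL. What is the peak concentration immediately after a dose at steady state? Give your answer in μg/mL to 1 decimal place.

k = ln2/t½ = ln2/20 ≈ 0.034657 h⁻¹; fraction remaining f = e^(−kτ) = e^(−0.034657×76) ≈ 0.0718.
Accumulation ratio R = 1/(1 − f) ≈ 1/0.9282 ≈ 1.0774.
Single-dose peak C₀ = D/Vd = 1279/269 ≈ 4.755 μg/mL.
Cmax,ss = C₀/(1 − f) ≈ 4.755/0.9282 ≈ 5.123 μg/mL.
Peak 5.1 μg/mL vs MTC 9 μg/mL: below toxic threshold.

5.1 μg/mL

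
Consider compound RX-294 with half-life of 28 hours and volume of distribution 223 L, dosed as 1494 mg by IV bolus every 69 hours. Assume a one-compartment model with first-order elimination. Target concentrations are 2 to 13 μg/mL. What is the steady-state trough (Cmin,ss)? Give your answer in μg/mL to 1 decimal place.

1.5 μg/mL

Over one 69-h interval, 69/28 ≈ 2.4643 half-lives elapse, leaving f ≈ 0.1812 of each dose.
Accumulation ratio R = 1/(1 − f) ≈ 1/0.8188 ≈ 1.2213.
Single-dose peak C₀ = D/Vd = 1494/223 ≈ 6.700 μg/mL.
Steady-state peak Cmax,ss = C₀·R ≈ 6.700 × 1.2213 ≈ 8.183 μg/mL.
Steady-state trough Cmin,ss = Cmax,ss·f ≈ 8.183 × 0.1812 ≈ 1.483 μg/mL.
Trough 1.5 μg/mL vs MEC 2 μg/mL: subtherapeutic.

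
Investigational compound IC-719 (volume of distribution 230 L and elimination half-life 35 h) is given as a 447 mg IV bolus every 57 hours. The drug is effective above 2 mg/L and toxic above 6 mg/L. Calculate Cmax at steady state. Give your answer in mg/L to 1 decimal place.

2.9 mg/L

τ/t½ = 57/35 ≈ 1.6286, so fraction remaining f = (1/2)^(57/35) ≈ 0.3234.
Accumulation ratio R = 1/(1 − f) ≈ 1/0.6766 ≈ 1.4780.
Single-dose peak C₀ = D/Vd = 447/230 ≈ 1.943 mg/L.
Steady-state peak Cmax,ss = C₀·R ≈ 1.943 × 1.4780 ≈ 2.872 mg/L.
Peak 2.9 mg/L vs MTC 6 mg/L: below toxic threshold.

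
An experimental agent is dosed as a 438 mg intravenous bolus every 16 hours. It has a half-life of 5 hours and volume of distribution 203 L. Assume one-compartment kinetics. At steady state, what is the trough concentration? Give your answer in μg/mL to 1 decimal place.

Over one 16-h interval, 16/5 ≈ 3.2 half-lives elapse, leaving f ≈ 0.1088 of each dose.
Accumulation ratio R = 1/(1 − f) ≈ 1/0.8912 ≈ 1.1221.
Each bolus raises the concentration by D/Vd = 438/203 ≈ 2.158 μg/mL.
Steady-state peak Cmax,ss = C₀·R ≈ 2.158 × 1.1221 ≈ 2.421 μg/mL.
Steady-state trough Cmin,ss = Cmax,ss·f ≈ 2.421 × 0.1088 ≈ 0.263 μg/mL.

0.3 μg/mL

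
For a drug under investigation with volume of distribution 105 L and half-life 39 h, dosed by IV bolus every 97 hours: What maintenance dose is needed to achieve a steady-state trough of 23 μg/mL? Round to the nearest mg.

τ/t½ = 97/39 ≈ 2.4872, so f = (1/2)^(97/39) ≈ 0.178355.
Cmin,ss = (D/Vd)·f/(1−f), so D = Cmin,ss·Vd·(1−f)/f.
D = 23 × 105 × (1−f)/f ≈ 23 × 105 × 4.60680 ≈ 11125.42 mg.

11125 mg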